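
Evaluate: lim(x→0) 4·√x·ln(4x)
This is a 0·∞ indeterminate form.

Rewrite 0·∞ as a quotient (0/0 or ∞/∞ form), then apply L'Hôpital's rule:
  lim(x→0) 4·√x·ln(4x) = 0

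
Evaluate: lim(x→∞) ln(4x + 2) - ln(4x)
This is an ∞-∞ indeterminate form.

Combine fractions or rationalize to convert ∞-∞ to 0/0 form:
  lim(x→∞) ln(4x + 2) - ln(4x) = 0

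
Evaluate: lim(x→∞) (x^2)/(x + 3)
This is an ∞/∞ indeterminate form.

Apply L'Hôpital's rule: differentiate numerator and denominator separately.
  f(x) = x^2   ⇒   f'(x) = 2·x
  g(x) = x + 3   ⇒   g'(x) = 1
  lim(x→∞) f'(x)/g'(x) = lim(x→∞) (2·x)/(1)
  = ∞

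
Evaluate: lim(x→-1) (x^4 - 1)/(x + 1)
This is a standard limit.

Factor or rationalize the expression:
  lim(x→-1) (x^4 - 1)/(x + 1) = -4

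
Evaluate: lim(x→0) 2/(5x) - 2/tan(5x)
This is an ∞-∞ indeterminate form.

Combine fractions or rationalize to convert ∞-∞ to 0/0 form:
  lim(x→0) 2/(5x) - 2/tan(5x) = 0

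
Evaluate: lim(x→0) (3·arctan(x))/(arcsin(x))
This is a 0/0 indeterminate form.

Apply L'Hôpital's rule: differentiate numerator and denominator separately.
  f(x) = 3·atan(x)   ⇒   f'(x) = 3/(x^2 + 1)
  g(x) = asin(x)   ⇒   g'(x) = 1/sqrt(1 - x^2)
  lim(x→0) f'(x)/g'(x) = lim(x→0) (3/(x^2 + 1))/(1/sqrt(1 - x^2))
  = 3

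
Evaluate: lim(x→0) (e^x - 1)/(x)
This is a 0/0 indeterminate form.

Apply L'Hôpital's rule: differentiate numerator and denominator separately.
  f(x) = e^(x) - 1   ⇒   f'(x) = e^(x)
  g(x) = x   ⇒   g'(x) = 1
  lim(x→0) f'(x)/g'(x) = lim(x→0) (e^(x))/(1)
  = 1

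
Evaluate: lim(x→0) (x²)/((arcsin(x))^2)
This is a 0/0 indeterminate form.

Apply L'Hôpital's rule: differentiate numerator and denominator separately.
  f(x) = x^2   ⇒   f'(x) = 2·x
  g(x) = asin(x)^2   ⇒   g'(x) = 2·asin(x)/sqrt(1 - x^2)
  lim(x→0) f'(x)/g'(x) = lim(x→0) (2·x)/(2·asin(x)/sqrt(1 - x^2))
  = 1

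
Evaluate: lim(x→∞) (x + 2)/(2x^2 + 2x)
This is an ∞/∞ indeterminate form.

Apply L'Hôpital's rule: differentiate numerator and denominator separately.
  f(x) = x + 2   ⇒   f'(x) = 1
  g(x) = 2·x^2 + 2·x   ⇒   g'(x) = 4·x + 2
  lim(x→∞) f'(x)/g'(x) = lim(x→∞) (1)/(4·x + 2)
  = 0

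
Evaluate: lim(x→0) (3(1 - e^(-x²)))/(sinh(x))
This is a 0/0 indeterminate form.

Apply L'Hôpital's rule: differentiate numerator and denominator separately.
  f(x) = 3 - 3·e^(-x^2)   ⇒   f'(x) = 6·x·e^(-x^2)
  g(x) = sinh(x)   ⇒   g'(x) = cosh(x)
  lim(x→0) f'(x)/g'(x) = lim(x→0) (6·x·e^(-x^2))/(cosh(x))
  = 0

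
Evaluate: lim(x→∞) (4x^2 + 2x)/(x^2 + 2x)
This is an ∞/∞ indeterminate form.

Apply L'Hôpital's rule: differentiate numerator and denominator separately.
  f(x) = 4·x^2 + 2·x   ⇒   f'(x) = 8·x + 2
  g(x) = x^2 + 2·x   ⇒   g'(x) = 2·x + 2
  lim(x→∞) f'(x)/g'(x) = lim(x→∞) (8·x + 2)/(2·x + 2)
  = 4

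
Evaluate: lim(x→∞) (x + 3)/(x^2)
This is an ∞/∞ indeterminate form.

Apply L'Hôpital's rule: differentiate numerator and denominator separately.
  f(x) = x + 3   ⇒   f'(x) = 1
  g(x) = x^2   ⇒   g'(x) = 2·x
  lim(x→∞) f'(x)/g'(x) = lim(x→∞) (1)/(2·x)
  = 0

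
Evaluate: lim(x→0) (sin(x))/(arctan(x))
This is a 0/0 indeterminate form.

Apply L'Hôpital's rule: differentiate numerator and denominator separately.
  f(x) = sin(x)   ⇒   f'(x) = cos(x)
  g(x) = atan(x)   ⇒   g'(x) = 1/(x^2 + 1)
  lim(x→0) f'(x)/g'(x) = lim(x→0) (cos(x))/(1/(x^2 + 1))
  = 1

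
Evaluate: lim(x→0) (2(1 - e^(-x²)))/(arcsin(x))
This is a 0/0 indeterminate form.

Apply L'Hôpital's rule: differentiate numerator and denominator separately.
  f(x) = 2 - 2·e^(-x^2)   ⇒   f'(x) = 4·x·e^(-x^2)
  g(x) = asin(x)   ⇒   g'(x) = 1/sqrt(1 - x^2)
  lim(x→0) f'(x)/g'(x) = lim(x→0) (4·x·e^(-x^2))/(1/sqrt(1 - x^2))
  = 0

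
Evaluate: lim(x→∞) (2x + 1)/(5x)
This is an ∞/∞ indeterminate form.

Apply L'Hôpital's rule: differentiate numerator and denominator separately.
  f(x) = 2·x + 1   ⇒   f'(x) = 2
  g(x) = 5·x   ⇒   g'(x) = 5
  lim(x→∞) f'(x)/g'(x) = lim(x→∞) (2)/(5)
  = 2/5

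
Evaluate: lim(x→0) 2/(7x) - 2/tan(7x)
This is an ∞-∞ indeterminate form.

Combine fractions or rationalize to convert ∞-∞ to 0/0 form:
  lim(x→0) 2/(7x) - 2/tan(7x) = 0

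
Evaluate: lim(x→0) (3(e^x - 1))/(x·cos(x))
This is a 0/0 indeterminate form.

Apply L'Hôpital's rule: differentiate numerator and denominator separately.
  f(x) = 3·e^(x) - 3   ⇒   f'(x) = 3·e^(x)
  g(x) = x·cos(x)   ⇒   g'(x) = -x·sin(x) + cos(x)
  lim(x→0) f'(x)/g'(x) = lim(x→0) (3·e^(x))/(-x·sin(x) + cos(x))
  = 3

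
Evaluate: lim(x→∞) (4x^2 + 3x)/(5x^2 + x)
This is an ∞/∞ indeterminate form.

Apply L'Hôpital's rule: differentiate numerator and denominator separately.
  f(x) = 4·x^2 + 3·x   ⇒   f'(x) = 8·x + 3
  g(x) = 5·x^2 + x   ⇒   g'(x) = 10·x + 1
  lim(x→∞) f'(x)/g'(x) = lim(x→∞) (8·x + 3)/(10·x + 1)
  = 4/5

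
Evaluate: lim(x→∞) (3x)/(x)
This is an ∞/∞ indeterminate form.

Apply L'Hôpital's rule: differentiate numerator and denominator separately.
  f(x) = 3·x   ⇒   f'(x) = 3
  g(x) = x   ⇒   g'(x) = 1
  lim(x→∞) f'(x)/g'(x) = lim(x→∞) (3)/(1)
  = 3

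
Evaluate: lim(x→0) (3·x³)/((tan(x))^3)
This is a 0/0 indeterminate form.

Apply L'Hôpital's rule: differentiate numerator and denominator separately.
  f(x) = 3·x^3   ⇒   f'(x) = 9·x^2
  g(x) = tan(x)^3   ⇒   g'(x) = (3·tan(x)^2 + 3)·tan(x)^2
  lim(x→0) f'(x)/g'(x) = lim(x→0) (9·x^2)/((3·tan(x)^2 + 3)·tan(x)^2)
  = 3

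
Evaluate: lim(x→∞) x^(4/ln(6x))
This is an exponential indeterminate form.

For exponential indeterminate forms, take the natural log:
  Let L = lim(x→∞) x^(4/ln(6x))
  Then ln(L) = lim(x→∞) [exponent × ln(base)]
  Evaluate using L'Hôpital or standard limits, then exponentiate.
  L = e^(4)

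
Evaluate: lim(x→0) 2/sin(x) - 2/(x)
This is an ∞-∞ indeterminate form.

Combine fractions or rationalize to convert ∞-∞ to 0/0 form:
  lim(x→0) 2/sin(x) - 2/(x) = 0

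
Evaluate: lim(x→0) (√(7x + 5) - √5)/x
This is a standard limit.

Factor or rationalize the expression:
  lim(x→0) (√(7x + 5) - √5)/x = 7·sqrt(5)/10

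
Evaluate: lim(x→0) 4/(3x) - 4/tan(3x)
This is an ∞-∞ indeterminate form.

Combine fractions or rationalize to convert ∞-∞ to 0/0 form:
  lim(x→0) 4/(3x) - 4/tan(3x) = 0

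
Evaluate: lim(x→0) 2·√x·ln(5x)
This is a 0·∞ indeterminate form.

Rewrite 0·∞ as a quotient (0/0 or ∞/∞ form), then apply L'Hôpital's rule:
  lim(x→0) 2·√x·ln(5x) = 0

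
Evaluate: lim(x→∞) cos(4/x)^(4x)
This is an exponential indeterminate form.

For exponential indeterminate forms, take the natural log:
  Let L = lim(x→∞) cos(4/x)^(4x)
  Then ln(L) = lim(x→∞) [exponent × ln(base)]
  Evaluate using L'Hôpital or standard limits, then exponentiate.
  L = 1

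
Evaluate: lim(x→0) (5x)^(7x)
This is an exponential indeterminate form.

For exponential indeterminate forms, take the natural log:
  Let L = lim(x→0) (5x)^(7x)
  Then ln(L) = lim(x→0) [exponent × ln(base)]
  Evaluate using L'Hôpital or standard limits, then exponentiate.
  L = 1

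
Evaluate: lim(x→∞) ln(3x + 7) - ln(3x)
This is an ∞-∞ indeterminate form.

Combine fractions or rationalize to convert ∞-∞ to 0/0 form:
  lim(x→∞) ln(3x + 7) - ln(3x) = 0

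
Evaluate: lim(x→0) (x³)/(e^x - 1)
This is a 0/0 indeterminate form.

Apply L'Hôpital's rule: differentiate numerator and denominator separately.
  f(x) = x^3   ⇒   f'(x) = 3·x^2
  g(x) = e^(x) - 1   ⇒   g'(x) = e^(x)
  lim(x→0) f'(x)/g'(x) = lim(x→0) (3·x^2)/(e^(x))
  = 0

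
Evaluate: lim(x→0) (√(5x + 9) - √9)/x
This is a standard limit.

Factor or rationalize the expression:
  lim(x→0) (√(5x + 9) - √9)/x = 5/6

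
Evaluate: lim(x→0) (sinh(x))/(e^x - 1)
This is a 0/0 indeterminate form.

Apply L'Hôpital's rule: differentiate numerator and denominator separately.
  f(x) = sinh(x)   ⇒   f'(x) = cosh(x)
  g(x) = e^(x) - 1   ⇒   g'(x) = e^(x)
  lim(x→0) f'(x)/g'(x) = lim(x→0) (cosh(x))/(e^(x))
  = 1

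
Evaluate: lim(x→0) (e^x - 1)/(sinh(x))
This is a 0/0 indeterminate form.

Apply L'Hôpital's rule: differentiate numerator and denominator separately.
  f(x) = e^(x) - 1   ⇒   f'(x) = e^(x)
  g(x) = sinh(x)   ⇒   g'(x) = cosh(x)
  lim(x→0) f'(x)/g'(x) = lim(x→0) (e^(x))/(cosh(x))
  = 1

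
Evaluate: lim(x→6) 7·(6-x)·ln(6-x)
This is a 0·∞ indeterminate form.

Rewrite 0·∞ as a quotient (0/0 or ∞/∞ form), then apply L'Hôpital's rule:
  lim(x→6) 7·(6-x)·ln(6-x) = 0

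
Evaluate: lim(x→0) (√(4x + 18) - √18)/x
This is a standard limit.

Factor or rationalize the expression:
  lim(x→0) (√(4x + 18) - √18)/x = sqrt(2)/3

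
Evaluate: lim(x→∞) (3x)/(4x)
This is an ∞/∞ indeterminate form.

Apply L'Hôpital's rule: differentiate numerator and denominator separately.
  f(x) = 3·x   ⇒   f'(x) = 3
  g(x) = 4·x   ⇒   g'(x) = 4
  lim(x→∞) f'(x)/g'(x) = lim(x→∞) (3)/(4)
  = 3/4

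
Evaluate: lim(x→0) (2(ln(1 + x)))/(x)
This is a 0/0 indeterminate form.

Apply L'Hôpital's rule: differentiate numerator and denominator separately.
  f(x) = 2·ln(x + 1)   ⇒   f'(x) = 2/(x + 1)
  g(x) = x   ⇒   g'(x) = 1
  lim(x→0) f'(x)/g'(x) = lim(x→0) (2/(x + 1))/(1)
  = 2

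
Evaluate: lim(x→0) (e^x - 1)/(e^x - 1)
This is a 0/0 indeterminate form.

Apply L'Hôpital's rule: differentiate numerator and denominator separately.
  f(x) = e^(x) - 1   ⇒   f'(x) = e^(x)
  g(x) = e^(x) - 1   ⇒   g'(x) = e^(x)
  lim(x→0) f'(x)/g'(x) = lim(x→0) (e^(x))/(e^(x))
  = 1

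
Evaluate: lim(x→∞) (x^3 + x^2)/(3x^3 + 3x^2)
This is an ∞/∞ indeterminate form.

Apply L'Hôpital's rule: differentiate numerator and denominator separately.
  f(x) = x^3 + x^2   ⇒   f'(x) = 3·x^2 + 2·x
  g(x) = 3·x^3 + 3·x^2   ⇒   g'(x) = 9·x^2 + 6·x
  lim(x→∞) f'(x)/g'(x) = lim(x→∞) (3·x^2 + 2·x)/(9·x^2 + 6·x)
  = 1/3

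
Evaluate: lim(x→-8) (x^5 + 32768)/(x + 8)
This is a standard limit.

Factor or rationalize the expression:
  lim(x→-8) (x^5 + 32768)/(x + 8) = 20480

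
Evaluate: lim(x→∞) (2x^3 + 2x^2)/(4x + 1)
This is an ∞/∞ indeterminate form.

Apply L'Hôpital's rule: differentiate numerator and denominator separately.
  f(x) = 2·x^3 + 2·x^2   ⇒   f'(x) = 6·x^2 + 4·x
  g(x) = 4·x + 1   ⇒   g'(x) = 4
  lim(x→∞) f'(x)/g'(x) = lim(x→∞) (6·x^2 + 4·x)/(4)
  = ∞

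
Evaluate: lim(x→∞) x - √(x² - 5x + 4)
This is an ∞-∞ indeterminate form.

Combine fractions or rationalize to convert ∞-∞ to 0/0 form:
  lim(x→∞) x - √(x² - 5x + 4) = 5/2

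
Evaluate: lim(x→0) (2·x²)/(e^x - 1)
This is a 0/0 indeterminate form.

Apply L'Hôpital's rule: differentiate numerator and denominator separately.
  f(x) = 2·x^2   ⇒   f'(x) = 4·x
  g(x) = e^(x) - 1   ⇒   g'(x) = e^(x)
  lim(x→0) f'(x)/g'(x) = lim(x→0) (4·x)/(e^(x))
  = 0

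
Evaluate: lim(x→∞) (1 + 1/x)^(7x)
This is an exponential indeterminate form.

For exponential indeterminate forms, take the natural log:
  Let L = lim(x→∞) (1 + 1/x)^(7x)
  Then ln(L) = lim(x→∞) [exponent × ln(base)]
  Evaluate using L'Hôpital or standard limits, then exponentiate.
  L = e^(7)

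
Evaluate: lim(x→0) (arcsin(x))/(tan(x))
This is a 0/0 indeterminate form.

Apply L'Hôpital's rule: differentiate numerator and denominator separately.
  f(x) = asin(x)   ⇒   f'(x) = 1/sqrt(1 - x^2)
  g(x) = tan(x)   ⇒   g'(x) = tan(x)^2 + 1
  lim(x→0) f'(x)/g'(x) = lim(x→0) (1/sqrt(1 - x^2))/(tan(x)^2 + 1)
  = 1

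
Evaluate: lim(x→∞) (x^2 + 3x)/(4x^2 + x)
This is an ∞/∞ indeterminate form.

Apply L'Hôpital's rule: differentiate numerator and denominator separately.
  f(x) = x^2 + 3·x   ⇒   f'(x) = 2·x + 3
  g(x) = 4·x^2 + x   ⇒   g'(x) = 8·x + 1
  lim(x→∞) f'(x)/g'(x) = lim(x→∞) (2·x + 3)/(8·x + 1)
  = 1/4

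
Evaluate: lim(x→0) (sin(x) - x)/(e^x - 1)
This is a 0/0 indeterminate form.

Apply L'Hôpital's rule: differentiate numerator and denominator separately.
  f(x) = -x + sin(x)   ⇒   f'(x) = cos(x) - 1
  g(x) = e^(x) - 1   ⇒   g'(x) = e^(x)
  lim(x→0) f'(x)/g'(x) = lim(x→0) (cos(x) - 1)/(e^(x))
  = 0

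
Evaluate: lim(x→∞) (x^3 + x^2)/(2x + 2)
This is an ∞/∞ indeterminate form.

Apply L'Hôpital's rule: differentiate numerator and denominator separately.
  f(x) = x^3 + x^2   ⇒   f'(x) = 3·x^2 + 2·x
  g(x) = 2·x + 2   ⇒   g'(x) = 2
  lim(x→∞) f'(x)/g'(x) = lim(x→∞) (3·x^2 + 2·x)/(2)
  = ∞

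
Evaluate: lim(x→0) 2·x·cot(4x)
This is a 0·∞ indeterminate form.

Rewrite 0·∞ as a quotient (0/0 or ∞/∞ form), then apply L'Hôpital's rule:
  lim(x→0) 2·x·cot(4x) = 1/2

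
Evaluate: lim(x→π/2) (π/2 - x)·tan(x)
This is a 0·∞ indeterminate form.

Rewrite 0·∞ as a quotient (0/0 or ∞/∞ form), then apply L'Hôpital's rule:
  lim(x→π/2) (π/2 - x)·tan(x) = 1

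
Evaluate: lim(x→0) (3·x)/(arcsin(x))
This is a 0/0 indeterminate form.

Apply L'Hôpital's rule: differentiate numerator and denominator separately.
  f(x) = 3·x   ⇒   f'(x) = 3
  g(x) = asin(x)   ⇒   g'(x) = 1/sqrt(1 - x^2)
  lim(x→0) f'(x)/g'(x) = lim(x→0) (3)/(1/sqrt(1 - x^2))
  = 3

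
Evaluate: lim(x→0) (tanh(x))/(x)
This is a 0/0 indeterminate form.

Apply L'Hôpital's rule: differentiate numerator and denominator separately.
  f(x) = tanh(x)   ⇒   f'(x) = 1 - tanh(x)^2
  g(x) = x   ⇒   g'(x) = 1
  lim(x→0) f'(x)/g'(x) = lim(x→0) (1 - tanh(x)^2)/(1)
  = 1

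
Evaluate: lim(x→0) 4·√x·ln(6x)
This is a 0·∞ indeterminate form.

Rewrite 0·∞ as a quotient (0/0 or ∞/∞ form), then apply L'Hôpital's rule:
  lim(x→0) 4·√x·ln(6x) = 0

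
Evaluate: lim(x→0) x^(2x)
This is an exponential indeterminate form.

For exponential indeterminate forms, take the natural log:
  Let L = lim(x→0) x^(2x)
  Then ln(L) = lim(x→0) [exponent × ln(base)]
  Evaluate using L'Hôpital or standard limits, then exponentiate.
  L = 1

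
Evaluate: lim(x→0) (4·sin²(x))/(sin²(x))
This is a 0/0 indeterminate form.

Apply L'Hôpital's rule: differentiate numerator and denominator separately.
  f(x) = 4·sin(x)^2   ⇒   f'(x) = 8·sin(x)·cos(x)
  g(x) = sin(x)^2   ⇒   g'(x) = 2·sin(x)·cos(x)
  lim(x→0) f'(x)/g'(x) = lim(x→0) (8·sin(x)·cos(x))/(2·sin(x)·cos(x))
  = 4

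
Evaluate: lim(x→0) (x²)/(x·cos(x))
This is a 0/0 indeterminate form.

Apply L'Hôpital's rule: differentiate numerator and denominator separately.
  f(x) = x^2   ⇒   f'(x) = 2·x
  g(x) = x·cos(x)   ⇒   g'(x) = -x·sin(x) + cos(x)
  lim(x→0) f'(x)/g'(x) = lim(x→0) (2·x)/(-x·sin(x) + cos(x))
  = 0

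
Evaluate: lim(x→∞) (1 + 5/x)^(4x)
This is an exponential indeterminate form.

For exponential indeterminate forms, take the natural log:
  Let L = lim(x→∞) (1 + 5/x)^(4x)
  Then ln(L) = lim(x→∞) [exponent × ln(base)]
  Evaluate using L'Hôpital or standard limits, then exponentiate.
  L = e^(20)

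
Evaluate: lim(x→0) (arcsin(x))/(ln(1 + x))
This is a 0/0 indeterminate form.

Apply L'Hôpital's rule: differentiate numerator and denominator separately.
  f(x) = asin(x)   ⇒   f'(x) = 1/sqrt(1 - x^2)
  g(x) = ln(x + 1)   ⇒   g'(x) = 1/(x + 1)
  lim(x→0) f'(x)/g'(x) = lim(x→0) (1/sqrt(1 - x^2))/(1/(x + 1))
  = 1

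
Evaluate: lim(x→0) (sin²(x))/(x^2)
This is a 0/0 indeterminate form.

Apply L'Hôpital's rule: differentiate numerator and denominator separately.
  f(x) = sin(x)^2   ⇒   f'(x) = 2·sin(x)·cos(x)
  g(x) = x^2   ⇒   g'(x) = 2·x
  lim(x→0) f'(x)/g'(x) = lim(x→0) (2·sin(x)·cos(x))/(2·x)
  = 1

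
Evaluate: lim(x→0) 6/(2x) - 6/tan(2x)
This is an ∞-∞ indeterminate form.

Combine fractions or rationalize to convert ∞-∞ to 0/0 form:
  lim(x→0) 6/(2x) - 6/tan(2x) = 0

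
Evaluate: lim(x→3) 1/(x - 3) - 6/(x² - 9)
This is an ∞-∞ indeterminate form.

Combine fractions or rationalize to convert ∞-∞ to 0/0 form:
  lim(x→3) 1/(x - 3) - 6/(x² - 9) = 1/6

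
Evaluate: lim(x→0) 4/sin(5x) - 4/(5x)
This is an ∞-∞ indeterminate form.

Combine fractions or rationalize to convert ∞-∞ to 0/0 form:
  lim(x→0) 4/sin(5x) - 4/(5x) = 0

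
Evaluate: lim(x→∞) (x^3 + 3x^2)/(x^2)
This is an ∞/∞ indeterminate form.

Apply L'Hôpital's rule: differentiate numerator and denominator separately.
  f(x) = x^3 + 3·x^2   ⇒   f'(x) = 3·x^2 + 6·x
  g(x) = x^2   ⇒   g'(x) = 2·x
  lim(x→∞) f'(x)/g'(x) = lim(x→∞) (3·x^2 + 6·x)/(2·x)
  = ∞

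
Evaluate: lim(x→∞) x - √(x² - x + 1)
This is an ∞-∞ indeterminate form.

Combine fractions or rationalize to convert ∞-∞ to 0/0 form:
  lim(x→∞) x - √(x² - x + 1) = 1/2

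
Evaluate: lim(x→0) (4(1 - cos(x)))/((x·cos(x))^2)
This is a 0/0 indeterminate form.

Apply L'Hôpital's rule: differentiate numerator and denominator separately.
  f(x) = 4 - 4·cos(x)   ⇒   f'(x) = 4·sin(x)
  g(x) = x^2·cos(x)^2   ⇒   g'(x) = -2·x^2·sin(x)·cos(x) + 2·x·cos(x)^2
  lim(x→0) f'(x)/g'(x) = lim(x→0) (4·sin(x))/(-2·x^2·sin(x)·cos(x) + 2·x·cos(x)^2)
  = 2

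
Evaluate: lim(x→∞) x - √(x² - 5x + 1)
This is an ∞-∞ indeterminate form.

Combine fractions or rationalize to convert ∞-∞ to 0/0 form:
  lim(x→∞) x - √(x² - 5x + 1) = 5/2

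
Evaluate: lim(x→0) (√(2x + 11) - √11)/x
This is a standard limit.

Factor or rationalize the expression:
  lim(x→0) (√(2x + 11) - √11)/x = sqrt(11)/11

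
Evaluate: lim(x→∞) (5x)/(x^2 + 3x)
This is an ∞/∞ indeterminate form.

Apply L'Hôpital's rule: differentiate numerator and denominator separately.
  f(x) = 5·x   ⇒   f'(x) = 5
  g(x) = x^2 + 3·x   ⇒   g'(x) = 2·x + 3
  lim(x→∞) f'(x)/g'(x) = lim(x→∞) (5)/(2·x + 3)
  = 0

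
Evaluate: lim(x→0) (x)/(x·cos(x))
This is a 0/0 indeterminate form.

Apply L'Hôpital's rule: differentiate numerator and denominator separately.
  f(x) = x   ⇒   f'(x) = 1
  g(x) = x·cos(x)   ⇒   g'(x) = -x·sin(x) + cos(x)
  lim(x→0) f'(x)/g'(x) = lim(x→0) (1)/(-x·sin(x) + cos(x))
  = 1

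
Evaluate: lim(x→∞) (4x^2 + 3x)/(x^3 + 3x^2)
This is an ∞/∞ indeterminate form.

Apply L'Hôpital's rule: differentiate numerator and denominator separately.
  f(x) = 4·x^2 + 3·x   ⇒   f'(x) = 8·x + 3
  g(x) = x^3 + 3·x^2   ⇒   g'(x) = 3·x^2 + 6·x
  lim(x→∞) f'(x)/g'(x) = lim(x→∞) (8·x + 3)/(3·x^2 + 6·x)
  = 0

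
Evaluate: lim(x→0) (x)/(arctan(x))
This is a 0/0 indeterminate form.

Apply L'Hôpital's rule: differentiate numerator and denominator separately.
  f(x) = x   ⇒   f'(x) = 1
  g(x) = atan(x)   ⇒   g'(x) = 1/(x^2 + 1)
  lim(x→0) f'(x)/g'(x) = lim(x→0) (1)/(1/(x^2 + 1))
  = 1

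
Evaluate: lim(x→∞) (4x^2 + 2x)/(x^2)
This is an ∞/∞ indeterminate form.

Apply L'Hôpital's rule: differentiate numerator and denominator separately.
  f(x) = 4·x^2 + 2·x   ⇒   f'(x) = 8·x + 2
  g(x) = x^2   ⇒   g'(x) = 2·x
  lim(x→∞) f'(x)/g'(x) = lim(x→∞) (8·x + 2)/(2·x)
  = 4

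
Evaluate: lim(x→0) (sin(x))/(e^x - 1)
This is a 0/0 indeterminate form.

Apply L'Hôpital's rule: differentiate numerator and denominator separately.
  f(x) = sin(x)   ⇒   f'(x) = cos(x)
  g(x) = e^(x) - 1   ⇒   g'(x) = e^(x)
  lim(x→0) f'(x)/g'(x) = lim(x→0) (cos(x))/(e^(x))
  = 1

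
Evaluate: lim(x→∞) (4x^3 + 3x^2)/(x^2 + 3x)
This is an ∞/∞ indeterminate form.

Apply L'Hôpital's rule: differentiate numerator and denominator separately.
  f(x) = 4·x^3 + 3·x^2   ⇒   f'(x) = 12·x^2 + 6·x
  g(x) = x^2 + 3·x   ⇒   g'(x) = 2·x + 3
  lim(x→∞) f'(x)/g'(x) = lim(x→∞) (12·x^2 + 6·x)/(2·x + 3)
  = ∞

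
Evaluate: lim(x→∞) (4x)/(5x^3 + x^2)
This is an ∞/∞ indeterminate form.

Apply L'Hôpital's rule: differentiate numerator and denominator separately.
  f(x) = 4·x   ⇒   f'(x) = 4
  g(x) = 5·x^3 + x^2   ⇒   g'(x) = 15·x^2 + 2·x
  lim(x→∞) f'(x)/g'(x) = lim(x→∞) (4)/(15·x^2 + 2·x)
  = 0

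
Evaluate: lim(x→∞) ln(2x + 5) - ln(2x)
This is an ∞-∞ indeterminate form.

Combine fractions or rationalize to convert ∞-∞ to 0/0 form:
  lim(x→∞) ln(2x + 5) - ln(2x) = 0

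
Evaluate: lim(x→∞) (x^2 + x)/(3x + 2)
This is an ∞/∞ indeterminate form.

Apply L'Hôpital's rule: differentiate numerator and denominator separately.
  f(x) = x^2 + x   ⇒   f'(x) = 2·x + 1
  g(x) = 3·x + 2   ⇒   g'(x) = 3
  lim(x→∞) f'(x)/g'(x) = lim(x→∞) (2·x + 1)/(3)
  = ∞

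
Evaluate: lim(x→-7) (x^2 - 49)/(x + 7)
This is a standard limit.

Factor or rationalize the expression:
  lim(x→-7) (x^2 - 49)/(x + 7) = -14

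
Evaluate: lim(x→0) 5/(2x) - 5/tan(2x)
This is an ∞-∞ indeterminate form.

Combine fractions or rationalize to convert ∞-∞ to 0/0 form:
  lim(x→0) 5/(2x) - 5/tan(2x) = 0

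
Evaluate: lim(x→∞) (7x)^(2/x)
This is an exponential indeterminate form.

For exponential indeterminate forms, take the natural log:
  Let L = lim(x→∞) (7x)^(2/x)
  Then ln(L) = lim(x→∞) [exponent × ln(base)]
  Evaluate using L'Hôpital or standard limits, then exponentiate.
  L = 1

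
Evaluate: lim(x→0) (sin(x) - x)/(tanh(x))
This is a 0/0 indeterminate form.

Apply L'Hôpital's rule: differentiate numerator and denominator separately.
  f(x) = -x + sin(x)   ⇒   f'(x) = cos(x) - 1
  g(x) = tanh(x)   ⇒   g'(x) = 1 - tanh(x)^2
  lim(x→0) f'(x)/g'(x) = lim(x→0) (cos(x) - 1)/(1 - tanh(x)^2)
  = 0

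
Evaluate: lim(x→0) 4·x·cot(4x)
This is a 0·∞ indeterminate form.

Rewrite 0·∞ as a quotient (0/0 or ∞/∞ form), then apply L'Hôpital's rule:
  lim(x→0) 4·x·cot(4x) = 1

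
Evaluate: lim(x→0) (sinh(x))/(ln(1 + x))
This is a 0/0 indeterminate form.

Apply L'Hôpital's rule: differentiate numerator and denominator separately.
  f(x) = sinh(x)   ⇒   f'(x) = cosh(x)
  g(x) = ln(x + 1)   ⇒   g'(x) = 1/(x + 1)
  lim(x→0) f'(x)/g'(x) = lim(x→0) (cosh(x))/(1/(x + 1))
  = 1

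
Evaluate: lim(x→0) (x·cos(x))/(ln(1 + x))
This is a 0/0 indeterminate form.

Apply L'Hôpital's rule: differentiate numerator and denominator separately.
  f(x) = x·cos(x)   ⇒   f'(x) = -x·sin(x) + cos(x)
  g(x) = ln(x + 1)   ⇒   g'(x) = 1/(x + 1)
  lim(x→0) f'(x)/g'(x) = lim(x→0) (-x·sin(x) + cos(x))/(1/(x + 1))
  = 1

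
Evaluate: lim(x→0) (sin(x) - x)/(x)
This is a 0/0 indeterminate form.

Apply L'Hôpital's rule: differentiate numerator and denominator separately.
  f(x) = -x + sin(x)   ⇒   f'(x) = cos(x) - 1
  g(x) = x   ⇒   g'(x) = 1
  lim(x→0) f'(x)/g'(x) = lim(x→0) (cos(x) - 1)/(1)
  = 0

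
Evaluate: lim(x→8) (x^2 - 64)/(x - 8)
This is a standard limit.

Factor or rationalize the expression:
  lim(x→8) (x^2 - 64)/(x - 8) = 16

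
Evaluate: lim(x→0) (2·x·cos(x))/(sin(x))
This is a 0/0 indeterminate form.

Apply L'Hôpital's rule: differentiate numerator and denominator separately.
  f(x) = 2·x·cos(x)   ⇒   f'(x) = -2·x·sin(x) + 2·cos(x)
  g(x) = sin(x)   ⇒   g'(x) = cos(x)
  lim(x→0) f'(x)/g'(x) = lim(x→0) (-2·x·sin(x) + 2·cos(x))/(cos(x))
  = 2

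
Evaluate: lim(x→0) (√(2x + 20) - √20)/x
This is a standard limit.

Factor or rationalize the expression:
  lim(x→0) (√(2x + 20) - √20)/x = sqrt(5)/10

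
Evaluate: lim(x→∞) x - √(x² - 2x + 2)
This is an ∞-∞ indeterminate form.

Combine fractions or rationalize to convert ∞-∞ to 0/0 form:
  lim(x→∞) x - √(x² - 2x + 2) = 1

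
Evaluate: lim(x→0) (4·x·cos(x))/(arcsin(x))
This is a 0/0 indeterminate form.

Apply L'Hôpital's rule: differentiate numerator and denominator separately.
  f(x) = 4·x·cos(x)   ⇒   f'(x) = -4·x·sin(x) + 4·cos(x)
  g(x) = asin(x)   ⇒   g'(x) = 1/sqrt(1 - x^2)
  lim(x→0) f'(x)/g'(x) = lim(x→0) (-4·x·sin(x) + 4·cos(x))/(1/sqrt(1 - x^2))
  = 4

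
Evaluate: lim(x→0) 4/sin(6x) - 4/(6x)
This is an ∞-∞ indeterminate form.

Combine fractions or rationalize to convert ∞-∞ to 0/0 form:
  lim(x→0) 4/sin(6x) - 4/(6x) = 0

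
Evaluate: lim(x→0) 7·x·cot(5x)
This is a 0·∞ indeterminate form.

Rewrite 0·∞ as a quotient (0/0 or ∞/∞ form), then apply L'Hôpital's rule:
  lim(x→0) 7·x·cot(5x) = 7/5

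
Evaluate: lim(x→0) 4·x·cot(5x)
This is a 0·∞ indeterminate form.

Rewrite 0·∞ as a quotient (0/0 or ∞/∞ form), then apply L'Hôpital's rule:
  lim(x→0) 4·x·cot(5x) = 4/5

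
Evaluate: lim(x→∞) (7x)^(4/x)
This is an exponential indeterminate form.

For exponential indeterminate forms, take the natural log:
  Let L = lim(x→∞) (7x)^(4/x)
  Then ln(L) = lim(x→∞) [exponent × ln(base)]
  Evaluate using L'Hôpital or standard limits, then exponentiate.
  L = 1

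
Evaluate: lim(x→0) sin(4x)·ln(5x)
This is a 0·∞ indeterminate form.

Rewrite 0·∞ as a quotient (0/0 or ∞/∞ form), then apply L'Hôpital's rule:
  lim(x→0) sin(4x)·ln(5x) = 0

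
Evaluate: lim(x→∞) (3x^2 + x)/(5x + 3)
This is an ∞/∞ indeterminate form.

Apply L'Hôpital's rule: differentiate numerator and denominator separately.
  f(x) = 3·x^2 + x   ⇒   f'(x) = 6·x + 1
  g(x) = 5·x + 3   ⇒   g'(x) = 5
  lim(x→∞) f'(x)/g'(x) = lim(x→∞) (6·x + 1)/(5)
  = ∞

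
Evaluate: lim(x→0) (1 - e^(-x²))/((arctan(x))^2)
This is a 0/0 indeterminate form.

Apply L'Hôpital's rule: differentiate numerator and denominator separately.
  f(x) = 1 - e^(-x^2)   ⇒   f'(x) = 2·x·e^(-x^2)
  g(x) = atan(x)^2   ⇒   g'(x) = 2·atan(x)/(x^2 + 1)
  lim(x→0) f'(x)/g'(x) = lim(x→0) (2·x·e^(-x^2))/(2·atan(x)/(x^2 + 1))
  = 1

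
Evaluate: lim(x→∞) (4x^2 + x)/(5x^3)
This is an ∞/∞ indeterminate form.

Apply L'Hôpital's rule: differentiate numerator and denominator separately.
  f(x) = 4·x^2 + x   ⇒   f'(x) = 8·x + 1
  g(x) = 5·x^3   ⇒   g'(x) = 15·x^2
  lim(x→∞) f'(x)/g'(x) = lim(x→∞) (8·x + 1)/(15·x^2)
  = 0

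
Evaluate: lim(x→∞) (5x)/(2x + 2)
This is an ∞/∞ indeterminate form.

Apply L'Hôpital's rule: differentiate numerator and denominator separately.
  f(x) = 5·x   ⇒   f'(x) = 5
  g(x) = 2·x + 2   ⇒   g'(x) = 2
  lim(x→∞) f'(x)/g'(x) = lim(x→∞) (5)/(2)
  = 5/2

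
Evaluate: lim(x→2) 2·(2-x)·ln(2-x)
This is a 0·∞ indeterminate form.

Rewrite 0·∞ as a quotient (0/0 or ∞/∞ form), then apply L'Hôpital's rule:
  lim(x→2) 2·(2-x)·ln(2-x) = 0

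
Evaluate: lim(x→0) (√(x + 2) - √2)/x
This is a standard limit.

Factor or rationalize the expression:
  lim(x→0) (√(x + 2) - √2)/x = sqrt(2)/4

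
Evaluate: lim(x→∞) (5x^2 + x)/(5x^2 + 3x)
This is an ∞/∞ indeterminate form.

Apply L'Hôpital's rule: differentiate numerator and denominator separately.
  f(x) = 5·x^2 + x   ⇒   f'(x) = 10·x + 1
  g(x) = 5·x^2 + 3·x   ⇒   g'(x) = 10·x + 3
  lim(x→∞) f'(x)/g'(x) = lim(x→∞) (10·x + 1)/(10·x + 3)
  = 1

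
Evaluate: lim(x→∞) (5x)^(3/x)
This is an exponential indeterminate form.

For exponential indeterminate forms, take the natural log:
  Let L = lim(x→∞) (5x)^(3/x)
  Then ln(L) = lim(x→∞) [exponent × ln(base)]
  Evaluate using L'Hôpital or standard limits, then exponentiate.
  L = 1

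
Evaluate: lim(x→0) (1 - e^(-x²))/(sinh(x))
This is a 0/0 indeterminate form.

Apply L'Hôpital's rule: differentiate numerator and denominator separately.
  f(x) = 1 - e^(-x^2)   ⇒   f'(x) = 2·x·e^(-x^2)
  g(x) = sinh(x)   ⇒   g'(x) = cosh(x)
  lim(x→0) f'(x)/g'(x) = lim(x→0) (2·x·e^(-x^2))/(cosh(x))
  = 0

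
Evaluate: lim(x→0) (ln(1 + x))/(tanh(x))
This is a 0/0 indeterminate form.

Apply L'Hôpital's rule: differentiate numerator and denominator separately.
  f(x) = ln(x + 1)   ⇒   f'(x) = 1/(x + 1)
  g(x) = tanh(x)   ⇒   g'(x) = 1 - tanh(x)^2
  lim(x→0) f'(x)/g'(x) = lim(x→0) (1/(x + 1))/(1 - tanh(x)^2)
  = 1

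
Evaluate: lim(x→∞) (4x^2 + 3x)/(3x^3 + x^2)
This is an ∞/∞ indeterminate form.

Apply L'Hôpital's rule: differentiate numerator and denominator separately.
  f(x) = 4·x^2 + 3·x   ⇒   f'(x) = 8·x + 3
  g(x) = 3·x^3 + x^2   ⇒   g'(x) = 9·x^2 + 2·x
  lim(x→∞) f'(x)/g'(x) = lim(x→∞) (8·x + 3)/(9·x^2 + 2·x)
  = 0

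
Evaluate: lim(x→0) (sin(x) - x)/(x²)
This is a 0/0 indeterminate form.

Apply L'Hôpital's rule: differentiate numerator and denominator separately.
  f(x) = -x + sin(x)   ⇒   f'(x) = cos(x) - 1
  g(x) = x^2   ⇒   g'(x) = 2·x
  lim(x→0) f'(x)/g'(x) = lim(x→0) (cos(x) - 1)/(2·x)
  = 0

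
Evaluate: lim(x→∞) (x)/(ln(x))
This is an ∞/∞ indeterminate form.

Apply L'Hôpital's rule: differentiate numerator and denominator separately.
  f(x) = x   ⇒   f'(x) = 1
  g(x) = ln(x)   ⇒   g'(x) = 1/x
  lim(x→∞) f'(x)/g'(x) = lim(x→∞) (1)/(1/x)
  = ∞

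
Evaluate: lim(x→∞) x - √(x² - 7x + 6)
This is an ∞-∞ indeterminate form.

Combine fractions or rationalize to convert ∞-∞ to 0/0 form:
  lim(x→∞) x - √(x² - 7x + 6) = 7/2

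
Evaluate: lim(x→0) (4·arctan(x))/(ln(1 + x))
This is a 0/0 indeterminate form.

Apply L'Hôpital's rule: differentiate numerator and denominator separately.
  f(x) = 4·atan(x)   ⇒   f'(x) = 4/(x^2 + 1)
  g(x) = ln(x + 1)   ⇒   g'(x) = 1/(x + 1)
  lim(x→0) f'(x)/g'(x) = lim(x→0) (4/(x^2 + 1))/(1/(x + 1))
  = 4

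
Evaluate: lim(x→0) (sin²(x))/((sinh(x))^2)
This is a 0/0 indeterminate form.

Apply L'Hôpital's rule: differentiate numerator and denominator separately.
  f(x) = sin(x)^2   ⇒   f'(x) = 2·sin(x)·cos(x)
  g(x) = sinh(x)^2   ⇒   g'(x) = 2·sinh(x)·cosh(x)
  lim(x→0) f'(x)/g'(x) = lim(x→0) (2·sin(x)·cos(x))/(2·sinh(x)·cosh(x))
  = 1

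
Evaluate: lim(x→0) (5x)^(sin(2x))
This is an exponential indeterminate form.

For exponential indeterminate forms, take the natural log:
  Let L = lim(x→0) (5x)^(sin(2x))
  Then ln(L) = lim(x→0) [exponent × ln(base)]
  Evaluate using L'Hôpital or standard limits, then exponentiate.
  L = 1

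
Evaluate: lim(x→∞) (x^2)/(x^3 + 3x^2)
This is an ∞/∞ indeterminate form.

Apply L'Hôpital's rule: differentiate numerator and denominator separately.
  f(x) = x^2   ⇒   f'(x) = 2·x
  g(x) = x^3 + 3·x^2   ⇒   g'(x) = 3·x^2 + 6·x
  lim(x→∞) f'(x)/g'(x) = lim(x→∞) (2·x)/(3·x^2 + 6·x)
  = 0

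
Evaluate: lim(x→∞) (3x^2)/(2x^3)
This is an ∞/∞ indeterminate form.

Apply L'Hôpital's rule: differentiate numerator and denominator separately.
  f(x) = 3·x^2   ⇒   f'(x) = 6·x
  g(x) = 2·x^3   ⇒   g'(x) = 6·x^2
  lim(x→∞) f'(x)/g'(x) = lim(x→∞) (6·x)/(6·x^2)
  = 0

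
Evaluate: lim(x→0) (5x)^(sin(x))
This is an exponential indeterminate form.

For exponential indeterminate forms, take the natural log:
  Let L = lim(x→0) (5x)^(sin(x))
  Then ln(L) = lim(x→0) [exponent × ln(base)]
  Evaluate using L'Hôpital or standard limits, then exponentiate.
  L = 1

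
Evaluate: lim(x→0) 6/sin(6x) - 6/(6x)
This is an ∞-∞ indeterminate form.

Combine fractions or rationalize to convert ∞-∞ to 0/0 form:
  lim(x→0) 6/sin(6x) - 6/(6x) = 0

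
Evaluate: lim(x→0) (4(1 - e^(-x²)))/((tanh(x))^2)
This is a 0/0 indeterminate form.

Apply L'Hôpital's rule: differentiate numerator and denominator separately.
  f(x) = 4 - 4·e^(-x^2)   ⇒   f'(x) = 8·x·e^(-x^2)
  g(x) = tanh(x)^2   ⇒   g'(x) = (2 - 2·tanh(x)^2)·tanh(x)
  lim(x→0) f'(x)/g'(x) = lim(x→0) (8·x·e^(-x^2))/((2 - 2·tanh(x)^2)·tanh(x))
  = 4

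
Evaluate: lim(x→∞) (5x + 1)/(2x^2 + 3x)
This is an ∞/∞ indeterminate form.

Apply L'Hôpital's rule: differentiate numerator and denominator separately.
  f(x) = 5·x + 1   ⇒   f'(x) = 5
  g(x) = 2·x^2 + 3·x   ⇒   g'(x) = 4·x + 3
  lim(x→∞) f'(x)/g'(x) = lim(x→∞) (5)/(4·x + 3)
  = 0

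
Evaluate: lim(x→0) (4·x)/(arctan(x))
This is a 0/0 indeterminate form.

Apply L'Hôpital's rule: differentiate numerator and denominator separately.
  f(x) = 4·x   ⇒   f'(x) = 4
  g(x) = atan(x)   ⇒   g'(x) = 1/(x^2 + 1)
  lim(x→0) f'(x)/g'(x) = lim(x→0) (4)/(1/(x^2 + 1))
  = 4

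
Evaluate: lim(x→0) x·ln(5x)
This is a 0·∞ indeterminate form.

Rewrite 0·∞ as a quotient (0/0 or ∞/∞ form), then apply L'Hôpital's rule:
  lim(x→0) x·ln(5x) = 0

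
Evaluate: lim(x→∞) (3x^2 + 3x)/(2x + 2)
This is an ∞/∞ indeterminate form.

Apply L'Hôpital's rule: differentiate numerator and denominator separately.
  f(x) = 3·x^2 + 3·x   ⇒   f'(x) = 6·x + 3
  g(x) = 2·x + 2   ⇒   g'(x) = 2
  lim(x→∞) f'(x)/g'(x) = lim(x→∞) (6·x + 3)/(2)
  = ∞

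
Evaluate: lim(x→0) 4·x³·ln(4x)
This is a 0·∞ indeterminate form.

Rewrite 0·∞ as a quotient (0/0 or ∞/∞ form), then apply L'Hôpital's rule:
  lim(x→0) 4·x³·ln(4x) = 0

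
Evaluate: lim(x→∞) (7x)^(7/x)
This is an exponential indeterminate form.

For exponential indeterminate forms, take the natural log:
  Let L = lim(x→∞) (7x)^(7/x)
  Then ln(L) = lim(x→∞) [exponent × ln(base)]
  Evaluate using L'Hôpital or standard limits, then exponentiate.
  L = 1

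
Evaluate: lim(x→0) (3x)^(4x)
This is an exponential indeterminate form.

For exponential indeterminate forms, take the natural log:
  Let L = lim(x→0) (3x)^(4x)
  Then ln(L) = lim(x→0) [exponent × ln(base)]
  Evaluate using L'Hôpital or standard limits, then exponentiate.
  L = 1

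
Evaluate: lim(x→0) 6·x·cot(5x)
This is a 0·∞ indeterminate form.

Rewrite 0·∞ as a quotient (0/0 or ∞/∞ form), then apply L'Hôpital's rule:
  lim(x→0) 6·x·cot(5x) = 6/5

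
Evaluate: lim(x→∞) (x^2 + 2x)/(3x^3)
This is an ∞/∞ indeterminate form.

Apply L'Hôpital's rule: differentiate numerator and denominator separately.
  f(x) = x^2 + 2·x   ⇒   f'(x) = 2·x + 2
  g(x) = 3·x^3   ⇒   g'(x) = 9·x^2
  lim(x→∞) f'(x)/g'(x) = lim(x→∞) (2·x + 2)/(9·x^2)
  = 0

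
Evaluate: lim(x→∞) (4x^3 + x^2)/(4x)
This is an ∞/∞ indeterminate form.

Apply L'Hôpital's rule: differentiate numerator and denominator separately.
  f(x) = 4·x^3 + x^2   ⇒   f'(x) = 12·x^2 + 2·x
  g(x) = 4·x   ⇒   g'(x) = 4
  lim(x→∞) f'(x)/g'(x) = lim(x→∞) (12·x^2 + 2·x)/(4)
  = ∞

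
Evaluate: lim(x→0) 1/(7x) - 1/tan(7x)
This is an ∞-∞ indeterminate form.

Combine fractions or rationalize to convert ∞-∞ to 0/0 form:
  lim(x→0) 1/(7x) - 1/tan(7x) = 0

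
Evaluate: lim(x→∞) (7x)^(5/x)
This is an exponential indeterminate form.

For exponential indeterminate forms, take the natural log:
  Let L = lim(x→∞) (7x)^(5/x)
  Then ln(L) = lim(x→∞) [exponent × ln(base)]
  Evaluate using L'Hôpital or standard limits, then exponentiate.
  L = 1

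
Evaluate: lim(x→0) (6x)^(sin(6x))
This is an exponential indeterminate form.

For exponential indeterminate forms, take the natural log:
  Let L = lim(x→0) (6x)^(sin(6x))
  Then ln(L) = lim(x→0) [exponent × ln(base)]
  Evaluate using L'Hôpital or standard limits, then exponentiate.
  L = 1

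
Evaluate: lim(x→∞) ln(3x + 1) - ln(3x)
This is an ∞-∞ indeterminate form.

Combine fractions or rationalize to convert ∞-∞ to 0/0 form:
  lim(x→∞) ln(3x + 1) - ln(3x) = 0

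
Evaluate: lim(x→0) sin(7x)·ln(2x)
This is a 0·∞ indeterminate form.

Rewrite 0·∞ as a quotient (0/0 or ∞/∞ form), then apply L'Hôpital's rule:
  lim(x→0) sin(7x)·ln(2x) = 0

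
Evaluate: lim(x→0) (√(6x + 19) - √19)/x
This is a standard limit.

Factor or rationalize the expression:
  lim(x→0) (√(6x + 19) - √19)/x = 3·sqrt(19)/19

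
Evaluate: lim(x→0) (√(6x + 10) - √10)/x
This is a standard limit.

Factor or rationalize the expression:
  lim(x→0) (√(6x + 10) - √10)/x = 3·sqrt(10)/10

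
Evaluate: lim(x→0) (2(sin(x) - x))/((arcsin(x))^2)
This is a 0/0 indeterminate form.

Apply L'Hôpital's rule: differentiate numerator and denominator separately.
  f(x) = -2·x + 2·sin(x)   ⇒   f'(x) = 2·cos(x) - 2
  g(x) = asin(x)^2   ⇒   g'(x) = 2·asin(x)/sqrt(1 - x^2)
  lim(x→0) f'(x)/g'(x) = lim(x→0) (2·cos(x) - 2)/(2·asin(x)/sqrt(1 - x^2))
  = 0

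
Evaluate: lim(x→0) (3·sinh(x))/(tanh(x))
This is a 0/0 indeterminate form.

Apply L'Hôpital's rule: differentiate numerator and denominator separately.
  f(x) = 3·sinh(x)   ⇒   f'(x) = 3·cosh(x)
  g(x) = tanh(x)   ⇒   g'(x) = 1 - tanh(x)^2
  lim(x→0) f'(x)/g'(x) = lim(x→0) (3·cosh(x))/(1 - tanh(x)^2)
  = 3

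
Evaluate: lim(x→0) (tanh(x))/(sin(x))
This is a 0/0 indeterminate form.

Apply L'Hôpital's rule: differentiate numerator and denominator separately.
  f(x) = tanh(x)   ⇒   f'(x) = 1 - tanh(x)^2
  g(x) = sin(x)   ⇒   g'(x) = cos(x)
  lim(x→0) f'(x)/g'(x) = lim(x→0) (1 - tanh(x)^2)/(cos(x))
  = 1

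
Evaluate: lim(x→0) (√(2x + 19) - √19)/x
This is a standard limit.

Factor or rationalize the expression:
  lim(x→0) (√(2x + 19) - √19)/x = sqrt(19)/19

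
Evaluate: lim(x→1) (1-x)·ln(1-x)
This is a 0·∞ indeterminate form.

Rewrite 0·∞ as a quotient (0/0 or ∞/∞ form), then apply L'Hôpital's rule:
  lim(x→1) (1-x)·ln(1-x) = 0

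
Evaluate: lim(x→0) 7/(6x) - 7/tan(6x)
This is an ∞-∞ indeterminate form.

Combine fractions or rationalize to convert ∞-∞ to 0/0 form:
  lim(x→0) 7/(6x) - 7/tan(6x) = 0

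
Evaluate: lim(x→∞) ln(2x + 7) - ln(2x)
This is an ∞-∞ indeterminate form.

Combine fractions or rationalize to convert ∞-∞ to 0/0 form:
  lim(x→∞) ln(2x + 7) - ln(2x) = 0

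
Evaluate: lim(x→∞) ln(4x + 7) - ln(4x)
This is an ∞-∞ indeterminate form.

Combine fractions or rationalize to convert ∞-∞ to 0/0 form:
  lim(x→∞) ln(4x + 7) - ln(4x) = 0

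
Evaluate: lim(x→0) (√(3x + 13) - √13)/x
This is a standard limit.

Factor or rationalize the expression:
  lim(x→0) (√(3x + 13) - √13)/x = 3·sqrt(13)/26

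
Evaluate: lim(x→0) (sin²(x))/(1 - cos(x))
This is a 0/0 indeterminate form.

Apply L'Hôpital's rule: differentiate numerator and denominator separately.
  f(x) = sin(x)^2   ⇒   f'(x) = 2·sin(x)·cos(x)
  g(x) = 1 - cos(x)   ⇒   g'(x) = sin(x)
  lim(x→0) f'(x)/g'(x) = lim(x→0) (2·sin(x)·cos(x))/(sin(x))
  = 2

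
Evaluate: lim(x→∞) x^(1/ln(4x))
This is an exponential indeterminate form.

For exponential indeterminate forms, take the natural log:
  Let L = lim(x→∞) x^(1/ln(4x))
  Then ln(L) = lim(x→∞) [exponent × ln(base)]
  Evaluate using L'Hôpital or standard limits, then exponentiate.
  L = e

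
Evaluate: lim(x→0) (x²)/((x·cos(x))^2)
This is a 0/0 indeterminate form.

Apply L'Hôpital's rule: differentiate numerator and denominator separately.
  f(x) = x^2   ⇒   f'(x) = 2·x
  g(x) = x^2·cos(x)^2   ⇒   g'(x) = -2·x^2·sin(x)·cos(x) + 2·x·cos(x)^2
  lim(x→0) f'(x)/g'(x) = lim(x→0) (2·x)/(-2·x^2·sin(x)·cos(x) + 2·x·cos(x)^2)
  = 1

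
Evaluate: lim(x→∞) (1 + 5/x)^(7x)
This is an exponential indeterminate form.

For exponential indeterminate forms, take the natural log:
  Let L = lim(x→∞) (1 + 5/x)^(7x)
  Then ln(L) = lim(x→∞) [exponent × ln(base)]
  Evaluate using L'Hôpital or standard limits, then exponentiate.
  L = e^(35)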